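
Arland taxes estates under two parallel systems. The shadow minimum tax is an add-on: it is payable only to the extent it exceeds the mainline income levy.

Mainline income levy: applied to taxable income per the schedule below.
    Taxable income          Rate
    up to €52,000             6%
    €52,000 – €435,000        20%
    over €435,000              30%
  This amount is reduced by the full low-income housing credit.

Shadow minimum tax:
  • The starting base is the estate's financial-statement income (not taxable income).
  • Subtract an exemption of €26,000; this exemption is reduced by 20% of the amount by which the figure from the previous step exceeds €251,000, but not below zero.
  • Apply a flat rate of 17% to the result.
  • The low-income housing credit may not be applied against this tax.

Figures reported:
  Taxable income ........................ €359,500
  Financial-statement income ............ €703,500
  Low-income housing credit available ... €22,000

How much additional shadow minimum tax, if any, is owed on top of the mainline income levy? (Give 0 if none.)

Shadow minimum tax:
  Base (financial-statement income): €703,500
  Exemption: 20% × (€703,500 − €251,000) = €90,500 ≥ €26,000, so the exemption is fully phased out
  Base: €703,500 − €0 = €703,500
  €703,500 × 17% = €119,595

Mainline income levy:
  €52,000 × 6% = €3,120
  €307,500 × 20% = €61,500
  → €64,620
  Less low-income housing credit €22,000 → €42,620

Excess of shadow minimum tax over mainline income levy: €119,595 − €42,620 = €76,975.

€76,975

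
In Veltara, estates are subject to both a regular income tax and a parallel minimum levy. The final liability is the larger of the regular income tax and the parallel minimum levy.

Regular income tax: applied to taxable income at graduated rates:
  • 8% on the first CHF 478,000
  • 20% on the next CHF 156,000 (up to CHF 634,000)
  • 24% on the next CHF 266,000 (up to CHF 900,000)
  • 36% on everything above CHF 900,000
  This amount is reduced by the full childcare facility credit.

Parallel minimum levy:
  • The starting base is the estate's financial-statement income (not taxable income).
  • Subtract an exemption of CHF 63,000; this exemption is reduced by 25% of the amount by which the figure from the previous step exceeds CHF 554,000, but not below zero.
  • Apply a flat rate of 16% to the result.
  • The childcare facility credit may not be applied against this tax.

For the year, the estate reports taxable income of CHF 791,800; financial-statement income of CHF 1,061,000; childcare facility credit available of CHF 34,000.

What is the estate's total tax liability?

Regular income tax:
  CHF 478,000 × 8% = CHF 38,240
  CHF 156,000 × 20% = CHF 31,200
  CHF 157,800 × 24% = CHF 37,872
  → CHF 107,312
  Less childcare facility credit CHF 34,000 → CHF 73,312

Parallel minimum levy:
  Base (financial-statement income): CHF 1,061,000
  Exemption: 25% × (CHF 1,061,000 − CHF 554,000) = CHF 126,750 ≥ CHF 63,000, so the exemption is fully phased out
  Base: CHF 1,061,000 − CHF 0 = CHF 1,061,000
  CHF 1,061,000 × 16% = CHF 169,760

CHF 169,760 > CHF 73,312, so the parallel minimum levy is the binding amount.

CHF 169,760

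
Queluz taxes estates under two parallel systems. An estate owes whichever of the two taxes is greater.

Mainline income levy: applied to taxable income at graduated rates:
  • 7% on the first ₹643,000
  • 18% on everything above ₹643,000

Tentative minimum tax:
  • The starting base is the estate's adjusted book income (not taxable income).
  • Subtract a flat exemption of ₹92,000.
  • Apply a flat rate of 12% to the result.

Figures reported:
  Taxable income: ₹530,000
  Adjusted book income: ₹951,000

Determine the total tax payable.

₹103,080

Mainline income levy:
  ₹530,000 × 7% = ₹37,100

Tentative minimum tax:
  Base (adjusted book income): ₹951,000
  Less exemption ₹92,000 → base ₹859,000
  ₹859,000 × 12% = ₹103,080

₹103,080 > ₹37,100, so the tentative minimum tax is the binding amount.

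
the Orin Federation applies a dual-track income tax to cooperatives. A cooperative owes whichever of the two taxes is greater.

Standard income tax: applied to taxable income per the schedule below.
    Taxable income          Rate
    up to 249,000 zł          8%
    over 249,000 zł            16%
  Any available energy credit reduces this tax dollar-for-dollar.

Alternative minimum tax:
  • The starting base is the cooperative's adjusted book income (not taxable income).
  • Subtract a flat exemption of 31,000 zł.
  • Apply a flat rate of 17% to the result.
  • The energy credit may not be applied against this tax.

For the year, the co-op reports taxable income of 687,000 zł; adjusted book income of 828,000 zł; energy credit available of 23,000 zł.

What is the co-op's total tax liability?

135,490 zł

Standard income tax:
  249,000 zł × 8% = 19,920 zł
  438,000 zł × 16% = 70,080 zł
  → 90,000 zł
  Less energy credit 23,000 zł → 67,000 zł

Alternative minimum tax:
  Base (adjusted book income): 828,000 zł
  Less exemption 31,000 zł → base 797,000 zł
  797,000 zł × 17% = 135,490 zł

135,490 zł > 67,000 zł, so the alternative minimum tax is the binding amount.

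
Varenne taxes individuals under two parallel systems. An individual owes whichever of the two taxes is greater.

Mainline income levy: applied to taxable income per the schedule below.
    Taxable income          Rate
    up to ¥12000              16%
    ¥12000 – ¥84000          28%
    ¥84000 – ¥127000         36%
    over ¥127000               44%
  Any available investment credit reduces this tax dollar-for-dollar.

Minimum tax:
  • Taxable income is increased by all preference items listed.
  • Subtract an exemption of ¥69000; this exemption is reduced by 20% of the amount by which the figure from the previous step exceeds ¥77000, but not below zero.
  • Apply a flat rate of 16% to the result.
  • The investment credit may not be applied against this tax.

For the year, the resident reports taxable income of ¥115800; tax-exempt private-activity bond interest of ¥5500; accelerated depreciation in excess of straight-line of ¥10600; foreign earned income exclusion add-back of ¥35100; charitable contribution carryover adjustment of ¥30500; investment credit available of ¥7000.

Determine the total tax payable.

¥26528

Minimum tax:
  Adjusted income: ¥115800 + ¥5500 + ¥10600 + ¥35100 + ¥30500 = ¥197500
  Exemption: ¥69000 − 20% × (¥197500 − ¥77000) = ¥69000 − ¥24100 = ¥44900
  Base: ¥197500 − ¥44900 = ¥152600
  ¥152600 × 16% = ¥24416

Mainline income levy:
  ¥12000 × 16% = ¥1920
  ¥72000 × 28% = ¥20160
  ¥31800 × 36% = ¥11448
  → ¥33528
  Less investment credit ¥7000 → ¥26528

¥26528 > ¥24416, so the mainline income levy governs.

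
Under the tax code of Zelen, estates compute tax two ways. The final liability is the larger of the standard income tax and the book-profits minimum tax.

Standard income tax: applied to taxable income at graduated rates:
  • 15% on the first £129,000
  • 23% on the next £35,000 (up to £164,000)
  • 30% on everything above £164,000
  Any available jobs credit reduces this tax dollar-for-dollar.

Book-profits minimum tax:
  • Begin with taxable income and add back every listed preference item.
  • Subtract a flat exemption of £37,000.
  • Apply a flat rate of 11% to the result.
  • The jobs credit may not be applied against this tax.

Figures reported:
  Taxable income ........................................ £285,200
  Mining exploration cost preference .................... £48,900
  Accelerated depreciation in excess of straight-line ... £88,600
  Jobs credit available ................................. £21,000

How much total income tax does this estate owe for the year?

£42,760

Book-profits minimum tax:
  Adjusted income: £285,200 + £48,900 + £88,600 = £422,700
  Less exemption £37,000 → base £385,700
  £385,700 × 11% = £42,427

Standard income tax:
  £129,000 × 15% = £19,350
  £35,000 × 23% = £8,050
  £121,200 × 30% = £36,360
  → £63,760
  Less jobs credit £21,000 → £42,760

£42,760 > £42,427, so the standard income tax governs.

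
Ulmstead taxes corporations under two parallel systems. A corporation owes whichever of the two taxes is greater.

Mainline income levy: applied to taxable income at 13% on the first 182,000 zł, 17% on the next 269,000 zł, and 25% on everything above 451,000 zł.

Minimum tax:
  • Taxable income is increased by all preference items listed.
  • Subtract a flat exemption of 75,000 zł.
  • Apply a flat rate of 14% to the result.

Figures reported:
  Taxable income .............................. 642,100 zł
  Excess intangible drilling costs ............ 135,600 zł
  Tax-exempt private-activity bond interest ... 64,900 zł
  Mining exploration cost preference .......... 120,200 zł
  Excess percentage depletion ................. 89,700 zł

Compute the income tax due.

136,850 zł

Minimum tax:
  Adjusted income: 642,100 zł + 135,600 zł + 64,900 zł + 120,200 zł + 89,700 zł = 1,052,500 zł
  Less exemption 75,000 zł → base 977,500 zł
  977,500 zł × 14% = 136,850 zł

Mainline income levy:
  182,000 zł × 13% = 23,660 zł
  269,000 zł × 17% = 45,730 zł
  191,100 zł × 25% = 47,775 zł
  → 117,165 zł

136,850 zł > 117,165 zł, so the minimum tax is the binding amount.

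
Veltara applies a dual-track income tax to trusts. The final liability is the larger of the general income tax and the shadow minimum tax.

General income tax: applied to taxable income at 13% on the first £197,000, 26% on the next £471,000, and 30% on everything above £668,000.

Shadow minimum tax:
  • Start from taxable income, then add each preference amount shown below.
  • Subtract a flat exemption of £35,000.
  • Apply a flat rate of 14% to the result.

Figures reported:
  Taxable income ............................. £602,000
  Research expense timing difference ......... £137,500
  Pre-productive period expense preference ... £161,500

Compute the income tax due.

£130,910

Shadow minimum tax:
  Adjusted income: £602,000 + £137,500 + £161,500 = £901,000
  Less exemption £35,000 → base £866,000
  £866,000 × 14% = £121,240

General income tax:
  £197,000 × 13% = £25,610
  £405,000 × 26% = £105,300
  → £130,910

£130,910 > £121,240, so the general income tax governs.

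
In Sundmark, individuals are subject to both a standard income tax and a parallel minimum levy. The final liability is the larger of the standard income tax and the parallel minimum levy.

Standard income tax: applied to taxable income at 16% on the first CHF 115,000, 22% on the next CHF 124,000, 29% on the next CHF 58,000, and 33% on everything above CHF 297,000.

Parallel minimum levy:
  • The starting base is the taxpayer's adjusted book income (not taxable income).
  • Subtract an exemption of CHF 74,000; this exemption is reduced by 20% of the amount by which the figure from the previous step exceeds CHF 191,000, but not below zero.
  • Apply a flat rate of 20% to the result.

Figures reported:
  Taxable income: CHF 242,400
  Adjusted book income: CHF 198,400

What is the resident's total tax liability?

Standard income tax:
  CHF 115,000 × 16% = CHF 18,400
  CHF 124,000 × 22% = CHF 27,280
  CHF 3,400 × 29% = CHF 986
  → CHF 46,666

Parallel minimum levy:
  Base (adjusted book income): CHF 198,400
  Exemption: CHF 74,000 − 20% × (CHF 198,400 − CHF 191,000) = CHF 74,000 − CHF 1,480 = CHF 72,520
  Base: CHF 198,400 − CHF 72,520 = CHF 125,880
  CHF 125,880 × 20% = CHF 25,176

CHF 46,666 > CHF 25,176, so the standard income tax governs.

CHF 46,666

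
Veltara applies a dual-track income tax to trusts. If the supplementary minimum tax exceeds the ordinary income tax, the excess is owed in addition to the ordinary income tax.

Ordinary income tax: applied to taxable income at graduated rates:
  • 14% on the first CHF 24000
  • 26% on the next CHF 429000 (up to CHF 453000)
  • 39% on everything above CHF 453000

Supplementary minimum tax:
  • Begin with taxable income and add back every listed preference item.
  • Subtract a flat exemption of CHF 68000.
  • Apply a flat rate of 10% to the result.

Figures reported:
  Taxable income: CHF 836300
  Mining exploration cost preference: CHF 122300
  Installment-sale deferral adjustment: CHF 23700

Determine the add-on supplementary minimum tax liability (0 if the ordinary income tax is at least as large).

Supplementary minimum tax:
  Adjusted income: CHF 836300 + CHF 122300 + CHF 23700 = CHF 982300
  Less exemption CHF 68000 → base CHF 914300
  CHF 914300 × 10% = CHF 91430

Ordinary income tax:
  CHF 24000 × 14% = CHF 3360
  CHF 429000 × 26% = CHF 111540
  CHF 383300 × 39% = CHF 149487
  → CHF 264387

CHF 91430 ≤ CHF 264387, so no add-on is due.

CHF 0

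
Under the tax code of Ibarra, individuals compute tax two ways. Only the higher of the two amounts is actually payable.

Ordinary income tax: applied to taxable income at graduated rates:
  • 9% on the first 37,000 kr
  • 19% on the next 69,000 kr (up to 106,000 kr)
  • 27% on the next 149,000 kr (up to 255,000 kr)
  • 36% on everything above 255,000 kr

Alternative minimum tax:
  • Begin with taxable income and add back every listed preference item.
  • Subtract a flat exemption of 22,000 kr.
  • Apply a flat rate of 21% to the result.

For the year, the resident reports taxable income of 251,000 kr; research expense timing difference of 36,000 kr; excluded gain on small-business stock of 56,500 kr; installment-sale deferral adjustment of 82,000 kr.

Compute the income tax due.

Ordinary income tax:
  37,000 kr × 9% = 3,330 kr
  69,000 kr × 19% = 13,110 kr
  145,000 kr × 27% = 39,150 kr
  → 55,590 kr

Alternative minimum tax:
  Adjusted income: 251,000 kr + 36,000 kr + 56,500 kr + 82,000 kr = 425,500 kr
  Less exemption 22,000 kr → base 403,500 kr
  403,500 kr × 21% = 84,735 kr

84,735 kr > 55,590 kr, so the alternative minimum tax is the binding amount.

84,735 kr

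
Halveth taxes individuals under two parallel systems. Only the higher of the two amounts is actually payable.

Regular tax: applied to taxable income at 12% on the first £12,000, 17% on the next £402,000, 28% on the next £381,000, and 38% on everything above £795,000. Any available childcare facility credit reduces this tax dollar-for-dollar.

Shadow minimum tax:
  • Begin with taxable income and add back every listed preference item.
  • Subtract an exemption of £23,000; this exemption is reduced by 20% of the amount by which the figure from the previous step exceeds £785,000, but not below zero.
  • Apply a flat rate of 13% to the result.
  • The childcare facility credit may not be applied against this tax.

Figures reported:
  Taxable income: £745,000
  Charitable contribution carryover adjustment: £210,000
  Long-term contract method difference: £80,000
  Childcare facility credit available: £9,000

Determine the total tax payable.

£153,460

Regular tax:
  £12,000 × 12% = £1,440
  £402,000 × 17% = £68,340
  £331,000 × 28% = £92,680
  → £162,460
  Less childcare facility credit £9,000 → £153,460

Shadow minimum tax:
  Adjusted income: £745,000 + £210,000 + £80,000 = £1,035,000
  Exemption: 20% × (£1,035,000 − £785,000) = £50,000 ≥ £23,000, so the exemption is fully phased out
  Base: £1,035,000 − £0 = £1,035,000
  £1,035,000 × 13% = £134,550

£153,460 > £134,550, so the regular tax governs.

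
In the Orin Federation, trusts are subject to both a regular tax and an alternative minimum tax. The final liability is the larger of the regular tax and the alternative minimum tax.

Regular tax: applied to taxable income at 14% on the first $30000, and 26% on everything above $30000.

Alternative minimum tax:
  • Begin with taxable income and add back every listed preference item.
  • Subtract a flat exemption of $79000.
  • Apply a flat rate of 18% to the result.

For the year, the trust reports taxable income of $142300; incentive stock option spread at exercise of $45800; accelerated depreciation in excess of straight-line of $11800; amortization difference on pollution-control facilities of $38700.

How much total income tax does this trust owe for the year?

$33398

Regular tax:
  $30000 × 14% = $4200
  $112300 × 26% = $29198
  → $33398

Alternative minimum tax:
  Adjusted income: $142300 + $45800 + $11800 + $38700 = $238600
  Less exemption $79000 → base $159600
  $159600 × 18% = $28728

$33398 > $28728, so the regular tax governs.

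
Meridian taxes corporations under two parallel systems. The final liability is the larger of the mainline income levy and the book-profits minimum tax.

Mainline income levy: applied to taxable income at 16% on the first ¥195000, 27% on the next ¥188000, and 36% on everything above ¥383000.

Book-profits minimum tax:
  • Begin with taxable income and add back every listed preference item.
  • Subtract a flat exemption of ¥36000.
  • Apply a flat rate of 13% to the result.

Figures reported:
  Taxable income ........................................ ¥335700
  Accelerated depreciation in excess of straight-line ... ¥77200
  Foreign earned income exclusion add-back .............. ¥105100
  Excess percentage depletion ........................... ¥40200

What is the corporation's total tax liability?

¥69189

Mainline income levy:
  ¥195000 × 16% = ¥31200
  ¥140700 × 27% = ¥37989
  → ¥69189

Book-profits minimum tax:
  Adjusted income: ¥335700 + ¥77200 + ¥105100 + ¥40200 = ¥558200
  Less exemption ¥36000 → base ¥522200
  ¥522200 × 13% = ¥67886

¥69189 > ¥67886, so the mainline income levy governs.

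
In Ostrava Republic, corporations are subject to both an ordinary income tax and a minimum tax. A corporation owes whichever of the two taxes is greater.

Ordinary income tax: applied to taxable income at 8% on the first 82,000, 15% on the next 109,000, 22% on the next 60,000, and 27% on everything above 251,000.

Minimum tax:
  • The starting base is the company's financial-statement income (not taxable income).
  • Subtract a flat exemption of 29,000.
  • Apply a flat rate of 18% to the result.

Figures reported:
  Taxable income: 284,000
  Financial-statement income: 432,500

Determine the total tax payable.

72,630

Ordinary income tax:
  82,000 × 8% = 6,560
  109,000 × 15% = 16,350
  60,000 × 22% = 13,200
  33,000 × 27% = 8,910
  → 45,020

Minimum tax:
  Base (financial-statement income): 432,500
  Less exemption 29,000 → base 403,500
  403,500 × 18% = 72,630

72,630 > 45,020, so the minimum tax is the binding amount.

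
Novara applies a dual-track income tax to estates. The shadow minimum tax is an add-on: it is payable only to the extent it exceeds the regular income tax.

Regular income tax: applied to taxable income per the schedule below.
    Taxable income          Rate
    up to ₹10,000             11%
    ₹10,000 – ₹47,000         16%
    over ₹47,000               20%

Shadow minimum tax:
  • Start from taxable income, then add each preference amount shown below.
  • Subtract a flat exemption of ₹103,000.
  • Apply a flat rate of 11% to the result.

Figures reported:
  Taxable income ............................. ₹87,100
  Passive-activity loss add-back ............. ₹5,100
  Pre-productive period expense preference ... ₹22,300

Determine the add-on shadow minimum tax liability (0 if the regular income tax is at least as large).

₹0

Regular income tax:
  ₹10,000 × 11% = ₹1,100
  ₹37,000 × 16% = ₹5,920
  ₹40,100 × 20% = ₹8,020
  → ₹15,040

Shadow minimum tax:
  Adjusted income: ₹87,100 + ₹5,100 + ₹22,300 = ₹114,500
  Less exemption ₹103,000 → base ₹11,500
  ₹11,500 × 11% = ₹1,265

₹1,265 ≤ ₹15,040, so no add-on is due.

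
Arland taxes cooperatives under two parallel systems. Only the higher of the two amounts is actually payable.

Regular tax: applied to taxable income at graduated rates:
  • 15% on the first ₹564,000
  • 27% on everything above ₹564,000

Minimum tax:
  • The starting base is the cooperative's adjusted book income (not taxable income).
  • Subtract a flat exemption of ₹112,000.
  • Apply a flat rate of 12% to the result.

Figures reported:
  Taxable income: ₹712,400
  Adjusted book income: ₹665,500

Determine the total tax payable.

₹124,668

Minimum tax:
  Base (adjusted book income): ₹665,500
  Less exemption ₹112,000 → base ₹553,500
  ₹553,500 × 12% = ₹66,420

Regular tax:
  ₹564,000 × 15% = ₹84,600
  ₹148,400 × 27% = ₹40,068
  → ₹124,668

₹124,668 > ₹66,420, so the regular tax governs.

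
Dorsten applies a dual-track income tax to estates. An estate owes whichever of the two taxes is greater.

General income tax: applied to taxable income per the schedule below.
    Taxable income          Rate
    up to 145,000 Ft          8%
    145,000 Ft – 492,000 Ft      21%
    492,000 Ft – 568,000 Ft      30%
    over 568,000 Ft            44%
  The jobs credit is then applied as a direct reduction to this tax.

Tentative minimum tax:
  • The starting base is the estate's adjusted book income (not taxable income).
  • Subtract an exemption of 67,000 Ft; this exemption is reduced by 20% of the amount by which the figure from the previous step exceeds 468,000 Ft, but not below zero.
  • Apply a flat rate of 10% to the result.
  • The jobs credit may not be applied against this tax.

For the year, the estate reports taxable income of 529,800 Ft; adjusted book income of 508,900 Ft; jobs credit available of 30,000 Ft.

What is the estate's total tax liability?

General income tax:
  145,000 Ft × 8% = 11,600 Ft
  347,000 Ft × 21% = 72,870 Ft
  37,800 Ft × 30% = 11,340 Ft
  → 95,810 Ft
  Less jobs credit 30,000 Ft → 65,810 Ft

Tentative minimum tax:
  Base (adjusted book income): 508,900 Ft
  Exemption: 67,000 Ft − 20% × (508,900 Ft − 468,000 Ft) = 67,000 Ft − 8,180 Ft = 58,820 Ft
  Base: 508,900 Ft − 58,820 Ft = 450,080 Ft
  450,080 Ft × 10% = 45,008 Ft

65,810 Ft > 45,008 Ft, so the general income tax governs.

65,810 Ft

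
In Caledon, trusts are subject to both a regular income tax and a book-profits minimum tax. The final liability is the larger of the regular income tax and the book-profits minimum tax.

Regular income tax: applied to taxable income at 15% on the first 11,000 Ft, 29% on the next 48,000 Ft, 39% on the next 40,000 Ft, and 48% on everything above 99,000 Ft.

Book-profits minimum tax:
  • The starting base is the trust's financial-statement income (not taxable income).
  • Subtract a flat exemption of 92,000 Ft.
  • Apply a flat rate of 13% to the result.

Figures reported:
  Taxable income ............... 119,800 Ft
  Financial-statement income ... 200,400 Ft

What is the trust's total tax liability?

Regular income tax:
  11,000 Ft × 15% = 1,650 Ft
  48,000 Ft × 29% = 13,920 Ft
  40,000 Ft × 39% = 15,600 Ft
  20,800 Ft × 48% = 9,984 Ft
  → 41,154 Ft

Book-profits minimum tax:
  Base (financial-statement income): 200,400 Ft
  Less exemption 92,000 Ft → base 108,400 Ft
  108,400 Ft × 13% = 14,092 Ft

41,154 Ft > 14,092 Ft, so the regular income tax governs.

41,154 Ft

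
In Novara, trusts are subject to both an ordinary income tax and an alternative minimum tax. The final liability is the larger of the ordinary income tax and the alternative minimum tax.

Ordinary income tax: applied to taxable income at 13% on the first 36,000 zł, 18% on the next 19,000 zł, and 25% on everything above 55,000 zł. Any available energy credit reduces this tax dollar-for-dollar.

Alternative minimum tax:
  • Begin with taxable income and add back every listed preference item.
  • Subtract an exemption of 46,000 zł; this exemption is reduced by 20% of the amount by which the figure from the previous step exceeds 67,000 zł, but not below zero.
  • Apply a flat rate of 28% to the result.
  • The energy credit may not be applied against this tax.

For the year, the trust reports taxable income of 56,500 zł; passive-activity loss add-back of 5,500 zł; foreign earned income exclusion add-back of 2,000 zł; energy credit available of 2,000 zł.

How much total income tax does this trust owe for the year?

Alternative minimum tax:
  Adjusted income: 56,500 zł + 5,500 zł + 2,000 zł = 64,000 zł
  Exemption: 64,000 zł ≤ 67,000 zł, so full 46,000 zł applies
  Base: 64,000 zł − 46,000 zł = 18,000 zł
  18,000 zł × 28% = 5,040 zł

Ordinary income tax:
  36,000 zł × 13% = 4,680 zł
  19,000 zł × 18% = 3,420 zł
  1,500 zł × 25% = 375 zł
  → 8,475 zł
  Less energy credit 2,000 zł → 6,475 zł

6,475 zł > 5,040 zł, so the ordinary income tax governs.

6,475 zł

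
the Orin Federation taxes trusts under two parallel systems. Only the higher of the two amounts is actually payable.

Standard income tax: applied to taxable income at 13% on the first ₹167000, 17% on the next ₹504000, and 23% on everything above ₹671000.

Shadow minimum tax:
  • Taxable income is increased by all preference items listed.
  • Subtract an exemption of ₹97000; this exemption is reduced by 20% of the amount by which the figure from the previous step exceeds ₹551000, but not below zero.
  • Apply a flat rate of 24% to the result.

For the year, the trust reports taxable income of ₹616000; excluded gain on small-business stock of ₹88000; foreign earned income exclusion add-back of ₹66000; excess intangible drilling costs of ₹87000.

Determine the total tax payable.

₹197088

Shadow minimum tax:
  Adjusted income: ₹616000 + ₹88000 + ₹66000 + ₹87000 = ₹857000
  Exemption: ₹97000 − 20% × (₹857000 − ₹551000) = ₹97000 − ₹61200 = ₹35800
  Base: ₹857000 − ₹35800 = ₹821200
  ₹821200 × 24% = ₹197088

Standard income tax:
  ₹167000 × 13% = ₹21710
  ₹449000 × 17% = ₹76330
  → ₹98040

₹197088 > ₹98040, so the shadow minimum tax is the binding amount.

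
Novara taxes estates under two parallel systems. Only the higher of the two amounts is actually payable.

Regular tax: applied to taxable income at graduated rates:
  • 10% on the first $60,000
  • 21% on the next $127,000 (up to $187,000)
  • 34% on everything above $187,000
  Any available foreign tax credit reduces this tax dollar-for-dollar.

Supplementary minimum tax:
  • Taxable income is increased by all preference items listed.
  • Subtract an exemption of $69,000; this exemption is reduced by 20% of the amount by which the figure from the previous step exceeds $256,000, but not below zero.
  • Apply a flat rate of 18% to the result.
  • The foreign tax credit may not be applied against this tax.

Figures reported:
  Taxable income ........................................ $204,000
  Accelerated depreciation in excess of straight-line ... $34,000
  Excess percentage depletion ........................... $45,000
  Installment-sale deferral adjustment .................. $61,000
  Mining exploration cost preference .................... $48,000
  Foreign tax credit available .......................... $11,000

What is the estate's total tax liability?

Regular tax:
  $60,000 × 10% = $6,000
  $127,000 × 21% = $26,670
  $17,000 × 34% = $5,780
  → $38,450
  Less foreign tax credit $11,000 → $27,450

Supplementary minimum tax:
  Adjusted income: $204,000 + $34,000 + $45,000 + $61,000 + $48,000 = $392,000
  Exemption: $69,000 − 20% × ($392,000 − $256,000) = $69,000 − $27,200 = $41,800
  Base: $392,000 − $41,800 = $350,200
  $350,200 × 18% = $63,036

$63,036 > $27,450, so the supplementary minimum tax is the binding amount.

$63,036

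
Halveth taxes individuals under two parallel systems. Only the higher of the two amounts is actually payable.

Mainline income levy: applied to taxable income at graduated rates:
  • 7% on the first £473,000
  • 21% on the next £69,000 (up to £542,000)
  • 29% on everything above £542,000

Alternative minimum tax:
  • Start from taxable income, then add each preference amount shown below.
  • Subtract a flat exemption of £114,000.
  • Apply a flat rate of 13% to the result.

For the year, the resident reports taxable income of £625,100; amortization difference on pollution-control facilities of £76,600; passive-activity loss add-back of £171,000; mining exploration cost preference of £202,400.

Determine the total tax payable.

Alternative minimum tax:
  Adjusted income: £625,100 + £76,600 + £171,000 + £202,400 = £1,075,100
  Less exemption £114,000 → base £961,100
  £961,100 × 13% = £124,943

Mainline income levy:
  £473,000 × 7% = £33,110
  £69,000 × 21% = £14,490
  £83,100 × 29% = £24,099
  → £71,699

£124,943 > £71,699, so the alternative minimum tax is the binding amount.

£124,943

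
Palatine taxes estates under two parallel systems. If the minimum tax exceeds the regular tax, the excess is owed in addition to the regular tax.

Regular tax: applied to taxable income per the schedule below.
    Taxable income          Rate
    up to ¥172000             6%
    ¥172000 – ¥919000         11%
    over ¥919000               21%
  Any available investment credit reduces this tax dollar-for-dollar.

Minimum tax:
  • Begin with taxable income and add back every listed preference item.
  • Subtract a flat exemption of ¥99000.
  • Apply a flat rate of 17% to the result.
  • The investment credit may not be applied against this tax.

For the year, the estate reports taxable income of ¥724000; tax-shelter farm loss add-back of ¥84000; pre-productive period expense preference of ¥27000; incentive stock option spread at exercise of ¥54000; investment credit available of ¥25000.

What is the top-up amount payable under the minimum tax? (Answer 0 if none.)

Minimum tax:
  Adjusted income: ¥724000 + ¥84000 + ¥27000 + ¥54000 = ¥889000
  Less exemption ¥99000 → base ¥790000
  ¥790000 × 17% = ¥134300

Regular tax:
  ¥172000 × 6% = ¥10320
  ¥552000 × 11% = ¥60720
  → ¥71040
  Less investment credit ¥25000 → ¥46040

Excess of minimum tax over regular tax: ¥134300 − ¥46040 = ¥88260.

¥88260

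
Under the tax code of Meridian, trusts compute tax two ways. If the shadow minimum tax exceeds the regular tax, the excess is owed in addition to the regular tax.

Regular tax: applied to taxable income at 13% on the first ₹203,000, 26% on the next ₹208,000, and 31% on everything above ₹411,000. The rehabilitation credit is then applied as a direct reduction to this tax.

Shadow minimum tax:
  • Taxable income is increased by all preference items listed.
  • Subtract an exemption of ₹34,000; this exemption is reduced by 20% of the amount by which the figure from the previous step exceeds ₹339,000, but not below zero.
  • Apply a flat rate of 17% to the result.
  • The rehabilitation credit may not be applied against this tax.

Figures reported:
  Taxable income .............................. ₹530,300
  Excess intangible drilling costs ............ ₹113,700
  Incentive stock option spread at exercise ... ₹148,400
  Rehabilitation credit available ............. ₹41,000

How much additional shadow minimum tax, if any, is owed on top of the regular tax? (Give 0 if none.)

₹58,255

Regular tax:
  ₹203,000 × 13% = ₹26,390
  ₹208,000 × 26% = ₹54,080
  ₹119,300 × 31% = ₹36,983
  → ₹117,453
  Less rehabilitation credit ₹41,000 → ₹76,453

Shadow minimum tax:
  Adjusted income: ₹530,300 + ₹113,700 + ₹148,400 = ₹792,400
  Exemption: 20% × (₹792,400 − ₹339,000) = ₹90,680 ≥ ₹34,000, so the exemption is fully phased out
  Base: ₹792,400 − ₹0 = ₹792,400
  ₹792,400 × 17% = ₹134,708

Excess of shadow minimum tax over regular tax: ₹134,708 − ₹76,453 = ₹58,255.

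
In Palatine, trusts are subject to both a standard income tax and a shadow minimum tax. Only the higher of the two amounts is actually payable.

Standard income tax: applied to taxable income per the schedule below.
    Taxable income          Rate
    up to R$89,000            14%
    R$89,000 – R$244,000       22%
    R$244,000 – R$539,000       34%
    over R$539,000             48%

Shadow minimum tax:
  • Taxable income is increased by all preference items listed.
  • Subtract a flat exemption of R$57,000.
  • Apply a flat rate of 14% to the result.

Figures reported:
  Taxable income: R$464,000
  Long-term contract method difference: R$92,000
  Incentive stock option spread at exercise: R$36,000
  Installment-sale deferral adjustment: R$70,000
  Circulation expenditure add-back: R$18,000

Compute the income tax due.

R$121,360

Shadow minimum tax:
  Adjusted income: R$464,000 + R$92,000 + R$36,000 + R$70,000 + R$18,000 = R$680,000
  Less exemption R$57,000 → base R$623,000
  R$623,000 × 14% = R$87,220

Standard income tax:
  R$89,000 × 14% = R$12,460
  R$155,000 × 22% = R$34,100
  R$220,000 × 34% = R$74,800
  → R$121,360

R$121,360 > R$87,220, so the standard income tax governs.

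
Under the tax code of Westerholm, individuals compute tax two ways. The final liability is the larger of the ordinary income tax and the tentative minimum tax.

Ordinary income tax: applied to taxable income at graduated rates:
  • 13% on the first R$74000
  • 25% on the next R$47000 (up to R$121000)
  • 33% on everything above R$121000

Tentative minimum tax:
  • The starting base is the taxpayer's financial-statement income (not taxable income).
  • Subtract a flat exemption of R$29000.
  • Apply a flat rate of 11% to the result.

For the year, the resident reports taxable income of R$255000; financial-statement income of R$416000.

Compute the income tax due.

R$65590

Tentative minimum tax:
  Base (financial-statement income): R$416000
  Less exemption R$29000 → base R$387000
  R$387000 × 11% = R$42570

Ordinary income tax:
  R$74000 × 13% = R$9620
  R$47000 × 25% = R$11750
  R$134000 × 33% = R$44220
  → R$65590

R$65590 > R$42570, so the ordinary income tax governs.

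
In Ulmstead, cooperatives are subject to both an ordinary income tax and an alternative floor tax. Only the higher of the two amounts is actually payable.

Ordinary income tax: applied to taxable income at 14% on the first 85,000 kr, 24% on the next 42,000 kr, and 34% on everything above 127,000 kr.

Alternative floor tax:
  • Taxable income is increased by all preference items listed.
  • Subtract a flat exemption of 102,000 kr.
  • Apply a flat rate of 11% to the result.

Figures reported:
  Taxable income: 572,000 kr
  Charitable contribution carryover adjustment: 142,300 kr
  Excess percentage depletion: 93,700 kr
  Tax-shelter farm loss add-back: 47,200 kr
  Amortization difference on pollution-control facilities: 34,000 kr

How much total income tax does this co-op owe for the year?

Alternative floor tax:
  Adjusted income: 572,000 kr + 142,300 kr + 93,700 kr + 47,200 kr + 34,000 kr = 889,200 kr
  Less exemption 102,000 kr → base 787,200 kr
  787,200 kr × 11% = 86,592 kr

Ordinary income tax:
  85,000 kr × 14% = 11,900 kr
  42,000 kr × 24% = 10,080 kr
  445,000 kr × 34% = 151,300 kr
  → 173,280 kr

173,280 kr > 86,592 kr, so the ordinary income tax governs.

173,280 kr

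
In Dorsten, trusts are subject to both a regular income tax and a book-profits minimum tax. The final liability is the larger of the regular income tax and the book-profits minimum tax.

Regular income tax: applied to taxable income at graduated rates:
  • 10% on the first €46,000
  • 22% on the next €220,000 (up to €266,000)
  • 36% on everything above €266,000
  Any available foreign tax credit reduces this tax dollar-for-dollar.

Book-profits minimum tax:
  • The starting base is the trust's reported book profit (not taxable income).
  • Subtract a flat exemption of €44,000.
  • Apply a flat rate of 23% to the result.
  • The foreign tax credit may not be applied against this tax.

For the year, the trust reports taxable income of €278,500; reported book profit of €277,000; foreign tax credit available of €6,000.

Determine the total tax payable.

€53,590

Regular income tax:
  €46,000 × 10% = €4,600
  €220,000 × 22% = €48,400
  €12,500 × 36% = €4,500
  → €57,500
  Less foreign tax credit €6,000 → €51,500

Book-profits minimum tax:
  Base (reported book profit): €277,000
  Less exemption €44,000 → base €233,000
  €233,000 × 23% = €53,590

€53,590 > €51,500, so the book-profits minimum tax is the binding amount.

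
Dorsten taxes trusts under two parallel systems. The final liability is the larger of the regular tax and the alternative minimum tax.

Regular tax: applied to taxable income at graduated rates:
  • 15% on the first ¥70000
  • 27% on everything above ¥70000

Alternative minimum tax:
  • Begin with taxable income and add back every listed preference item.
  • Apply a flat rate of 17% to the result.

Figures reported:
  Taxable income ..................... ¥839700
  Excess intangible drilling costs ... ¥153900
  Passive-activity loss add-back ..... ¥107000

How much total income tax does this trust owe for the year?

Regular tax:
  ¥70000 × 15% = ¥10500
  ¥769700 × 27% = ¥207819
  → ¥218319

Alternative minimum tax:
  Adjusted income: ¥839700 + ¥153900 + ¥107000 = ¥1100600
  ¥1100600 × 17% = ¥187102

¥218319 > ¥187102, so the regular tax governs.

¥218319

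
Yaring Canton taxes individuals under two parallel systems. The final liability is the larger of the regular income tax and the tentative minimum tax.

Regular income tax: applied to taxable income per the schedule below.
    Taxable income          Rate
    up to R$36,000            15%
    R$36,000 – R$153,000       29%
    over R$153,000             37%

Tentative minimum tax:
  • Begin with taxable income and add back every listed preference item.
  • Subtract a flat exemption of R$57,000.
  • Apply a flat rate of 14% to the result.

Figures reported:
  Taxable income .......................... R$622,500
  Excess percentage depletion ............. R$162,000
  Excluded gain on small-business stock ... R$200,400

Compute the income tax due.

Regular income tax:
  R$36,000 × 15% = R$5,400
  R$117,000 × 29% = R$33,930
  R$469,500 × 37% = R$173,715
  → R$213,045

Tentative minimum tax:
  Adjusted income: R$622,500 + R$162,000 + R$200,400 = R$984,900
  Less exemption R$57,000 → base R$927,900
  R$927,900 × 14% = R$129,906

R$213,045 > R$129,906, so the regular income tax governs.

R$213,045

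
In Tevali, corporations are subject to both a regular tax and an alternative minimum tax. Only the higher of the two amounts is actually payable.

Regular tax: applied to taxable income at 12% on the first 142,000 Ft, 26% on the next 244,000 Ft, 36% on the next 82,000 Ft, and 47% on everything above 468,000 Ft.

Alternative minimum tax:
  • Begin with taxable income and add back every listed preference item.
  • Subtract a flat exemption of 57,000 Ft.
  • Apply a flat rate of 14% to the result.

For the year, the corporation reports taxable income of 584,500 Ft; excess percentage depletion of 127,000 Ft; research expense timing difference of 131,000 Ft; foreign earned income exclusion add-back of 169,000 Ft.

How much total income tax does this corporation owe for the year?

164,755 Ft

Alternative minimum tax:
  Adjusted income: 584,500 Ft + 127,000 Ft + 131,000 Ft + 169,000 Ft = 1,011,500 Ft
  Less exemption 57,000 Ft → base 954,500 Ft
  954,500 Ft × 14% = 133,630 Ft

Regular tax:
  142,000 Ft × 12% = 17,040 Ft
  244,000 Ft × 26% = 63,440 Ft
  82,000 Ft × 36% = 29,520 Ft
  116,500 Ft × 47% = 54,755 Ft
  → 164,755 Ft

164,755 Ft > 133,630 Ft, so the regular tax governs.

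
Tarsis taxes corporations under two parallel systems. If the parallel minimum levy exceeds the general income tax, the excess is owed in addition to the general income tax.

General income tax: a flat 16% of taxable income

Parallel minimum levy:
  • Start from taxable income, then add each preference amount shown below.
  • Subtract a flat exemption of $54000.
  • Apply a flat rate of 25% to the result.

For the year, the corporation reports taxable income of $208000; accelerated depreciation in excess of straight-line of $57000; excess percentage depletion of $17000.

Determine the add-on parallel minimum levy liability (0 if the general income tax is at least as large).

Parallel minimum levy:
  Adjusted income: $208000 + $57000 + $17000 = $282000
  Less exemption $54000 → base $228000
  $228000 × 25% = $57000

General income tax:
  $208000 × 16% = $33280

Excess of parallel minimum levy over general income tax: $57000 − $33280 = $23720.

$23720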